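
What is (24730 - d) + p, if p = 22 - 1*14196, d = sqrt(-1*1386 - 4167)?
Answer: 10556 - 3*I*sqrt(617) ≈ 10556.0 - 74.518*I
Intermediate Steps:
d = 3*I*sqrt(617) (d = sqrt(-1386 - 4167) = sqrt(-5553) = 3*I*sqrt(617) ≈ 74.518*I)
p = -14174 (p = 22 - 14196 = -14174)
(24730 - d) + p = (24730 - 3*I*sqrt(617)) - 14174 = 10556 - 3*I*sqrt(617)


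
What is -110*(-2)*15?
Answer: 3300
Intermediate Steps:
-110*(-2)*15 = -22*(-10)*15 = 220*15 = 3300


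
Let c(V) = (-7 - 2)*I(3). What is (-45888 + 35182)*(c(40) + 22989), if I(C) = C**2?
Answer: -245253048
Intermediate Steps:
c(V) = -81 (c(V) = (-7 - 2)*3**2 = -9*9 = -81)
(-45888 + 35182)*(c(40) + 22989) = (-45888 + 35182)*(-81 + 22989) = -10706*22908 = -245253048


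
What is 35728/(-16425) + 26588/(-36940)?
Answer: -87825011/30336975 ≈ -2.8950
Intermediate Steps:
35728/(-16425) + 26588/(-36940) = 35728*(-1/16425) + 26588*(-1/36940) = -35728/16425 - 6647/9235 = -87825011/30336975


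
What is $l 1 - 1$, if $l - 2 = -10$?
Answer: $-9$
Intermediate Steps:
$l = -8$ ($l = 2 - 10 = -8$)
$l 1 - 1 = \left(-8\right) 1 - 1 = -8 - 1 = -9$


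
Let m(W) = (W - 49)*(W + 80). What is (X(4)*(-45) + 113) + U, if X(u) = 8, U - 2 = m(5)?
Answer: -3985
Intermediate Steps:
m(W) = (-49 + W)*(80 + W)
U = -3738 (U = 2 + (-3920 + 5² + 31*5) = 2 + (-3920 + 25 + 155) = 2 - 3740 = -3738)
(X(4)*(-45) + 113) + U = (8*(-45) + 113) - 3738 = (-360 + 113) - 3738 = -247 - 3738 = -3985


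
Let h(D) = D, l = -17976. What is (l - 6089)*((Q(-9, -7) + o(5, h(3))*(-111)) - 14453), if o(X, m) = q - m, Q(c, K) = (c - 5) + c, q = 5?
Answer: 353707370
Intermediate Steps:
Q(c, K) = -5 + 2*c (Q(c, K) = (-5 + c) + c = -5 + 2*c)
o(X, m) = 5 - m
(l - 6089)*((Q(-9, -7) + o(5, h(3))*(-111)) - 14453) = (-17976 - 6089)*(((-5 + 2*(-9)) + (5 - 1*3)*(-111)) - 14453) = -24065*(((-5 - 18) + (5 - 3)*(-111)) - 14453) = -24065*((-23 + 2*(-111)) - 14453) = -24065*((-23 - 222) - 14453) = -24065*(-245 - 14453) = -24065*(-14698) = 353707370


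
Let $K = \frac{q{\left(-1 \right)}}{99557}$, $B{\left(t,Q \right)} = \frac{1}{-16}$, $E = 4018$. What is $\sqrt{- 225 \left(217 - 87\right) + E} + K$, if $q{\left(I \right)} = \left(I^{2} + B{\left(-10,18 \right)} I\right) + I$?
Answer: $\frac{1}{1592912} + 4 i \sqrt{1577} \approx 6.2778 \cdot 10^{-7} + 158.85 i$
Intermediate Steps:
$B{\left(t,Q \right)} = - \frac{1}{16}$
$q{\left(I \right)} = I^{2} + \frac{15 I}{16}$ ($q{\left(I \right)} = \left(I^{2} - \frac{I}{16}\right) + I = I^{2} + \frac{15 I}{16}$)
$K = \frac{1}{1592912}$ ($K = \frac{\frac{1}{16} \left(-1\right) \left(15 + 16 \left(-1\right)\right)}{99557} = \frac{1}{16} \left(-1\right) \left(15 - 16\right) \frac{1}{99557} = \frac{1}{16} \left(-1\right) \left(-1\right) \frac{1}{99557} = \frac{1}{16} \cdot \frac{1}{99557} = \frac{1}{1592912} \approx 6.2778 \cdot 10^{-7}$)
$\sqrt{- 225 \left(217 - 87\right) + E} + K = \sqrt{- 225 \left(217 - 87\right) + 4018} + \frac{1}{1592912} = \sqrt{\left(-225\right) 130 + 4018} + \frac{1}{1592912} = \sqrt{-29250 + 4018} + \frac{1}{1592912} = \sqrt{-25232} + \frac{1}{1592912} = 4 i \sqrt{1577} + \frac{1}{1592912} = \frac{1}{1592912} + 4 i \sqrt{1577}$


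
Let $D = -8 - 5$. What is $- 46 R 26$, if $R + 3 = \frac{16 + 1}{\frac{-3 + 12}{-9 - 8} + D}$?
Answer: $\frac{25454}{5} \approx 5090.8$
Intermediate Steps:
$D = -13$
$R = - \frac{979}{230}$ ($R = -3 + \frac{16 + 1}{\frac{-3 + 12}{-9 - 8} - 13} = -3 + \frac{17}{\frac{9}{-17} - 13} = -3 + \frac{17}{9 \left(- \frac{1}{17}\right) - 13} = -3 + \frac{17}{- \frac{9}{17} - 13} = -3 + \frac{17}{- \frac{230}{17}} = -3 + 17 \left(- \frac{17}{230}\right) = -3 - \frac{289}{230} = - \frac{979}{230} \approx -4.2565$)
$- 46 R 26 = \left(-46\right) \left(- \frac{979}{230}\right) 26 = \frac{979}{5} \cdot 26 = \frac{25454}{5}$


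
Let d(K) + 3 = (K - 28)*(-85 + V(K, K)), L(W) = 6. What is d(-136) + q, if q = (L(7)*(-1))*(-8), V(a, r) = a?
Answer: 36289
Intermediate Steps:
d(K) = -3 + (-85 + K)*(-28 + K) (d(K) = -3 + (K - 28)*(-85 + K) = -3 + (-28 + K)*(-85 + K) = -3 + (-85 + K)*(-28 + K))
q = 48 (q = (6*(-1))*(-8) = -6*(-8) = 48)
d(-136) + q = (2377 + (-136)² - 113*(-136)) + 48 = (2377 + 18496 + 15368) + 48 = 36241 + 48 = 36289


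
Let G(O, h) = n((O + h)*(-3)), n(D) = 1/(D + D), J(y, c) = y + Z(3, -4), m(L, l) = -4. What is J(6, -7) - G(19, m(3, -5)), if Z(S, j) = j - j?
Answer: 541/90 ≈ 6.0111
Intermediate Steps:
Z(S, j) = 0
J(y, c) = y (J(y, c) = y + 0 = y)
n(D) = 1/(2*D)
G(O, h) = 1/(2*(-3*O - 3*h)) (G(O, h) = 1/(2*(((O + h)*(-3)))) = 1/(2*(-3*O - 3*h)))
J(6, -7) - G(19, m(3, -5)) = 6 - (-1)/(6*19 + 6*(-4)) = 6 - (-1)/(114 - 24) = 6 - (-1)/90 = 6 - 1*(-1/90) = 6 + 1/90 = 541/90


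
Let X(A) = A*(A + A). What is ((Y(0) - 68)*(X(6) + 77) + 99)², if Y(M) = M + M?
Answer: 100661089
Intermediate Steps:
X(A) = 2*A² (X(A) = A*(2*A) = 2*A²)
Y(M) = 2*M
((Y(0) - 68)*(X(6) + 77) + 99)² = ((2*0 - 68)*(2*6² + 77) + 99)² = ((0 - 68)*(2*36 + 77) + 99)² = (-68*(72 + 77) + 99)² = (-68*149 + 99)² = (-10132 + 99)² = (-10033)² = 100661089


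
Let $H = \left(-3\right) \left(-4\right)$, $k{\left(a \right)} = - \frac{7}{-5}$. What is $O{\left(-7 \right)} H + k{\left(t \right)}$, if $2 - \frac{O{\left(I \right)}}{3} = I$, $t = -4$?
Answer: $\frac{1627}{5} \approx 325.4$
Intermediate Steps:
$O{\left(I \right)} = 6 - 3 I$
$k{\left(a \right)} = \frac{7}{5}$ ($k{\left(a \right)} = \left(-7\right) \left(- \frac{1}{5}\right) = \frac{7}{5}$)
$H = 12$
$O{\left(-7 \right)} H + k{\left(t \right)} = \left(6 - -21\right) 12 + \frac{7}{5} = \left(6 + 21\right) 12 + \frac{7}{5} = 27 \cdot 12 + \frac{7}{5} = 324 + \frac{7}{5} = \frac{1627}{5}$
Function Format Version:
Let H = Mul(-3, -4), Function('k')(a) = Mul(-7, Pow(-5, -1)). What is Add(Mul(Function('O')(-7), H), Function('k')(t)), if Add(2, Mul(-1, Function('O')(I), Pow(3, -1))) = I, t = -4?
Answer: Rational(1627, 5) ≈ 325.40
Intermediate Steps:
Function('O')(I) = Add(6, Mul(-3, I))
Function('k')(a) = Rational(7, 5) (Function('k')(a) = Mul(-7, Rational(-1, 5)) = Rational(7, 5))
H = 12
Add(Mul(Function('O')(-7), H), Function('k')(t)) = Add(Mul(Add(6, Mul(-3, -7)), 12), Rational(7, 5)) = Add(Mul(Add(6, 21), 12), Rational(7, 5)) = Add(Mul(27, 12), Rational(7, 5)) = Add(324, Rational(7, 5)) = Rational(1627, 5)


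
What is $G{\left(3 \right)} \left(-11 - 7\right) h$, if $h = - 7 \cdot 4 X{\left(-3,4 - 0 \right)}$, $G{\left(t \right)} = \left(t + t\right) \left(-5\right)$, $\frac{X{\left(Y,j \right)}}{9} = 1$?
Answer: $-136080$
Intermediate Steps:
$X{\left(Y,j \right)} = 9$ ($X{\left(Y,j \right)} = 9 \cdot 1 = 9$)
$G{\left(t \right)} = - 10 t$ ($G{\left(t \right)} = 2 t \left(-5\right) = - 10 t$)
$h = -252$ ($h = - 7 \cdot 4 \cdot 9 = \left(-7\right) 36 = -252$)
$G{\left(3 \right)} \left(-11 - 7\right) h = \left(-10\right) 3 \left(-11 - 7\right) \left(-252\right) = \left(-30\right) \left(-18\right) \left(-252\right) = 540 \left(-252\right) = -136080$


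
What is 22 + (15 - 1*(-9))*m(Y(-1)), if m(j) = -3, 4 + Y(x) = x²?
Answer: -50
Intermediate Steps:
Y(x) = -4 + x²
22 + (15 - 1*(-9))*m(Y(-1)) = 22 + (15 - 1*(-9))*(-3) = 22 + (15 + 9)*(-3) = 22 + 24*(-3) = 22 - 72 = -50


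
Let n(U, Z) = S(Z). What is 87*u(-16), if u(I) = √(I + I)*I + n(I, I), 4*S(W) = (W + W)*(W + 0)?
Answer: 11136 - 5568*I*√2 ≈ 11136.0 - 7874.3*I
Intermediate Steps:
S(W) = W²/2 (S(W) = ((W + W)*(W + 0))/4 = ((2*W)*W)/4 = (2*W²)/4 = W²/2)
n(U, Z) = Z²/2
u(I) = I²/2 + √2*I^(3/2) (u(I) = √(I + I)*I + I²/2 = √(2*I)*I + I²/2 = (√2*√I)*I + I²/2 = √2*I^(3/2) + I²/2 = I²/2 + √2*I^(3/2))
87*u(-16) = 87*((½)*(-16)² + √2*(-16)^(3/2)) = 87*((½)*256 + √2*(-64*I)) = 87*(128 - 64*I*√2) = 11136 - 5568*I*√2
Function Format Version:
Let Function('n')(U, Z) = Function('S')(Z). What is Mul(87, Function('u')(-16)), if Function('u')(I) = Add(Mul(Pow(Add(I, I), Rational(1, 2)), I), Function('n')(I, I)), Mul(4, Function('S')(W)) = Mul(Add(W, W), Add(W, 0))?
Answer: Add(11136, Mul(-5568, I, Pow(2, Rational(1, 2)))) ≈ Add(11136., Mul(-7874.3, I))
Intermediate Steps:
Function('S')(W) = Mul(Rational(1, 2), Pow(W, 2)) (Function('S')(W) = Mul(Rational(1, 4), Mul(Add(W, W), Add(W, 0))) = Mul(Rational(1, 4), Mul(Mul(2, W), W)) = Mul(Rational(1, 4), Mul(2, Pow(W, 2))) = Mul(Rational(1, 2), Pow(W, 2)))
Function('n')(U, Z) = Mul(Rational(1, 2), Pow(Z, 2))
Function('u')(I) = Add(Mul(Rational(1, 2), Pow(I, 2)), Mul(Pow(2, Rational(1, 2)), Pow(I, Rational(3, 2)))) (Function('u')(I) = Add(Mul(Pow(Add(I, I), Rational(1, 2)), I), Mul(Rational(1, 2), Pow(I, 2))) = Add(Mul(Pow(Mul(2, I), Rational(1, 2)), I), Mul(Rational(1, 2), Pow(I, 2))) = Add(Mul(Mul(Pow(2, Rational(1, 2)), Pow(I, Rational(1, 2))), I), Mul(Rational(1, 2), Pow(I, 2))) = Add(Mul(Pow(2, Rational(1, 2)), Pow(I, Rational(3, 2))), Mul(Rational(1, 2), Pow(I, 2))) = Add(Mul(Rational(1, 2), Pow(I, 2)), Mul(Pow(2, Rational(1, 2)), Pow(I, Rational(3, 2)))))
Mul(87, Function('u')(-16)) = Mul(87, Add(Mul(Rational(1, 2), Pow(-16, 2)), Mul(Pow(2, Rational(1, 2)), Pow(-16, Rational(3, 2))))) = Mul(87, Add(Mul(Rational(1, 2), 256), Mul(Pow(2, Rational(1, 2)), Mul(-64, I)))) = Mul(87, Add(128, Mul(-64, I, Pow(2, Rational(1, 2))))) = Add(11136, Mul(-5568, I, Pow(2, Rational(1, 2))))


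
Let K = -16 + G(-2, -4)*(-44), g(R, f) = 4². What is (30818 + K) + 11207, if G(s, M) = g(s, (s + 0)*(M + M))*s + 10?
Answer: 42977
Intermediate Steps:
g(R, f) = 16
G(s, M) = 10 + 16*s (G(s, M) = 16*s + 10 = 10 + 16*s)
K = 952 (K = -16 + (10 + 16*(-2))*(-44) = -16 + (10 - 32)*(-44) = -16 - 22*(-44) = -16 + 968 = 952)
(30818 + K) + 11207 = (30818 + 952) + 11207 = 31770 + 11207 = 42977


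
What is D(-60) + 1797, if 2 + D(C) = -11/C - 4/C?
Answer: 7181/4 ≈ 1795.3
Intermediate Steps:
D(C) = -2 - 15/C (D(C) = -2 + (-11/C - 4/C) = -2 - 15/C)
D(-60) + 1797 = (-2 - 15/(-60)) + 1797 = (-2 - 15*(-1/60)) + 1797 = (-2 + 1/4) + 1797 = -7/4 + 1797 = 7181/4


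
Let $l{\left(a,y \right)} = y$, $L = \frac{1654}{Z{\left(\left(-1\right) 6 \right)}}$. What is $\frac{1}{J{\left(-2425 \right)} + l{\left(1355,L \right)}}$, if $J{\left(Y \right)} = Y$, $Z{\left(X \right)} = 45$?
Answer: $- \frac{45}{107471} \approx -0.00041872$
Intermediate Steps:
$L = \frac{1654}{45} \approx 36.756$
$\frac{1}{J{\left(-2425 \right)} + l{\left(1355,L \right)}} = \frac{1}{-2425 + \frac{1654}{45}} = \frac{1}{- \frac{107471}{45}} = - \frac{45}{107471}$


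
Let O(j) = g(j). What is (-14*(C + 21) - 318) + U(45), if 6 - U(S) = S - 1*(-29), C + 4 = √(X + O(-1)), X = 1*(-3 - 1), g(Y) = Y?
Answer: -624 - 14*I*√5 ≈ -624.0 - 31.305*I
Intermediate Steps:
O(j) = j
X = -4 (X = 1*(-4) = -4)
C = -4 + I*√5 (C = -4 + √(-4 - 1) = -4 + √(-5) = -4 + I*√5 ≈ -4.0 + 2.2361*I)
U(S) = -23 - S (U(S) = 6 - (S - 1*(-29)) = 6 - (S + 29) = 6 - (29 + S) = 6 + (-29 - S) = -23 - S)
(-14*(C + 21) - 318) + U(45) = (-14*((-4 + I*√5) + 21) - 318) + (-23 - 1*45) = (-14*(17 + I*√5) - 318) + (-23 - 45) = ((-238 - 14*I*√5) - 318) - 68 = (-556 - 14*I*√5) - 68 = -624 - 14*I*√5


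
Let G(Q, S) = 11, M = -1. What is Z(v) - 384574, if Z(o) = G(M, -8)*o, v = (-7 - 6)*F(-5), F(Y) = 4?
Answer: -385146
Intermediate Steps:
v = -52 (v = (-7 - 6)*4 = -13*4 = -52)
Z(o) = 11*o
Z(v) - 384574 = 11*(-52) - 384574 = -572 - 384574 = -385146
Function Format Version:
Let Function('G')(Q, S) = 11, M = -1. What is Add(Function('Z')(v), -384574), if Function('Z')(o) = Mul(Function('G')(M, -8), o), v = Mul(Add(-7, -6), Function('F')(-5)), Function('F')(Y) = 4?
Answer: -385146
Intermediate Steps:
v = -52 (v = Mul(Add(-7, -6), 4) = Mul(-13, 4) = -52)
Function('Z')(o) = Mul(11, o)
Add(Function('Z')(v), -384574) = Add(Mul(11, -52), -384574) = Add(-572, -384574) = -385146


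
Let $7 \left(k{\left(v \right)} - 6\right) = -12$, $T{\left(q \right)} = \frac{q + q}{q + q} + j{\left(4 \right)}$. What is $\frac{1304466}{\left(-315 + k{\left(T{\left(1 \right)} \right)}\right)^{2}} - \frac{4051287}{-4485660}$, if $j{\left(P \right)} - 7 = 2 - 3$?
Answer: $\frac{6797406144107}{471555007500} \approx 14.415$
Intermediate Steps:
$j{\left(P \right)} = 6$ ($j{\left(P \right)} = 7 + \left(2 - 3\right) = 7 - 1 = 6$)
$T{\left(q \right)} = 7$ ($T{\left(q \right)} = \frac{q + q}{q + q} + 6 = \frac{2 q}{2 q} + 6 = 2 q \frac{1}{2 q} + 6 = 1 + 6 = 7$)
$k{\left(v \right)} = \frac{30}{7}$ ($k{\left(v \right)} = 6 + \frac{1}{7} \left(-12\right) = 6 - \frac{12}{7} = \frac{30}{7}$)
$\frac{1304466}{\left(-315 + k{\left(T{\left(1 \right)} \right)}\right)^{2}} - \frac{4051287}{-4485660} = \frac{1304466}{\left(-315 + \frac{30}{7}\right)^{2}} - \frac{4051287}{-4485660} = \frac{1304466}{\left(- \frac{2175}{7}\right)^{2}} - - \frac{1350429}{1495220} = \frac{1304466}{\frac{4730625}{49}} + \frac{1350429}{1495220} = 1304466 \cdot \frac{49}{4730625} + \frac{1350429}{1495220} = \frac{21306278}{1576875} + \frac{1350429}{1495220} = \frac{6797406144107}{471555007500}$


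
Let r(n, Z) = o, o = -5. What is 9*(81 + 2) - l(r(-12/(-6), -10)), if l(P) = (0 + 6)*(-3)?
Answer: 765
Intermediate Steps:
r(n, Z) = -5
l(P) = -18 (l(P) = 6*(-3) = -18)
9*(81 + 2) - l(r(-12/(-6), -10)) = 9*(81 + 2) - 1*(-18) = 9*83 + 18 = 747 + 18 = 765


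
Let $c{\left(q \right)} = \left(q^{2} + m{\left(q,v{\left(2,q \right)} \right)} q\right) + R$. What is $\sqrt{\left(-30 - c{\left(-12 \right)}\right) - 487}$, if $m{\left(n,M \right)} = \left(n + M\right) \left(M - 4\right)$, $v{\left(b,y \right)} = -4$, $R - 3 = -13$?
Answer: $\sqrt{885} \approx 29.749$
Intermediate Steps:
$R = -10$ ($R = 3 - 13 = -10$)
$m{\left(n,M \right)} = \left(-4 + M\right) \left(M + n\right)$ ($m{\left(n,M \right)} = \left(M + n\right) \left(-4 + M\right) = \left(-4 + M\right) \left(M + n\right)$)
$c{\left(q \right)} = -10 + q^{2} + q \left(32 - 8 q\right)$ ($c{\left(q \right)} = \left(q^{2} + \left(\left(-4\right)^{2} - -16 - 4 q - 4 q\right) q\right) - 10 = \left(q^{2} + \left(16 + 16 - 4 q - 4 q\right) q\right) - 10 = \left(q^{2} + \left(32 - 8 q\right) q\right) - 10 = \left(q^{2} + q \left(32 - 8 q\right)\right) - 10 = -10 + q^{2} + q \left(32 - 8 q\right)$)
$\sqrt{\left(-30 - c{\left(-12 \right)}\right) - 487} = \sqrt{\left(-30 - \left(-10 - 7 \left(-12\right)^{2} + 32 \left(-12\right)\right)\right) - 487} = \sqrt{\left(-30 - \left(-10 - 1008 - 384\right)\right) - 487} = \sqrt{\left(-30 - -1402\right) - 487} = \sqrt{\left(-30 + 1402\right) - 487} = \sqrt{1372 - 487} = \sqrt{885}$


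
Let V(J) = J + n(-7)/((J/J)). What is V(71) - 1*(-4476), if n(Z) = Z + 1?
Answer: 4541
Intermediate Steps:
n(Z) = 1 + Z
V(J) = -6 + J (V(J) = J + (1 - 7)/((J/J)) = J - 6/1 = J - 6*1 = J - 6 = -6 + J)
V(71) - 1*(-4476) = (-6 + 71) - 1*(-4476) = 65 + 4476 = 4541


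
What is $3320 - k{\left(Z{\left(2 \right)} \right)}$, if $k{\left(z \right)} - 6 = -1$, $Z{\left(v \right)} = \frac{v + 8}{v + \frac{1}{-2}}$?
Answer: $3315$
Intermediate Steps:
$Z{\left(v \right)} = \frac{8 + v}{- \frac{1}{2} + v}$ ($Z{\left(v \right)} = \frac{8 + v}{v - \frac{1}{2}} = \frac{8 + v}{- \frac{1}{2} + v}$)
$k{\left(z \right)} = 5$ ($k{\left(z \right)} = 6 - 1 = 5$)
$3320 - k{\left(Z{\left(2 \right)} \right)} = 3320 - 5 = 3315$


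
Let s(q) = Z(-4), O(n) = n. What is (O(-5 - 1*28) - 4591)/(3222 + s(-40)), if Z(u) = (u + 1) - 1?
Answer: -2312/1609 ≈ -1.4369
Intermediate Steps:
Z(u) = u (Z(u) = (1 + u) - 1 = u)
s(q) = -4
(O(-5 - 1*28) - 4591)/(3222 + s(-40)) = ((-5 - 1*28) - 4591)/(3222 - 4) = ((-5 - 28) - 4591)/3218 = (-33 - 4591)*(1/3218) = -4624*1/3218 = -2312/1609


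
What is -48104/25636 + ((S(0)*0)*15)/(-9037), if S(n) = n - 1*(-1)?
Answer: -12026/6409 ≈ -1.8764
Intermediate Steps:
S(n) = 1 + n (S(n) = n + 1 = 1 + n)
-48104/25636 + ((S(0)*0)*15)/(-9037) = -48104/25636 + (((1 + 0)*0)*15)/(-9037) = -48104*1/25636 + ((1*0)*15)*(-1/9037) = -12026/6409 + (0*15)*(-1/9037) = -12026/6409 + 0*(-1/9037) = -12026/6409 + 0 = -12026/6409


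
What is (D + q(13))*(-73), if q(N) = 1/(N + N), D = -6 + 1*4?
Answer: 3723/26 ≈ 143.19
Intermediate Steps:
D = -2 (D = -6 + 4 = -2)
q(N) = 1/(2*N)
(D + q(13))*(-73) = (-2 + (½)/13)*(-73) = (-2 + (½)*(1/13))*(-73) = (-2 + 1/26)*(-73) = -51/26*(-73) = 3723/26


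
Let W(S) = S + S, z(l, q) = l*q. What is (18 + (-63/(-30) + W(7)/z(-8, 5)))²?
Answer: 6241/16 ≈ 390.06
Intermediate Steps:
W(S) = 2*S
(18 + (-63/(-30) + W(7)/z(-8, 5)))² = (18 + (-63/(-30) + (2*7)/((-8*5))))² = (18 + (-63*(-1/30) + 14/(-40)))² = (18 + (21/10 + 14*(-1/40)))² = (18 + (21/10 - 7/20))² = (18 + 7/4)² = (79/4)² = 6241/16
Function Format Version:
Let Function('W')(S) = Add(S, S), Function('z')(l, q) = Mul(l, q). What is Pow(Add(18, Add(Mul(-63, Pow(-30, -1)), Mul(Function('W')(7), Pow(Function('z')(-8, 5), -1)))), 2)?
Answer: Rational(6241, 16) ≈ 390.06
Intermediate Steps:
Function('W')(S) = Mul(2, S)
Pow(Add(18, Add(Mul(-63, Pow(-30, -1)), Mul(Function('W')(7), Pow(Function('z')(-8, 5), -1)))), 2) = Pow(Add(18, Add(Mul(-63, Pow(-30, -1)), Mul(Mul(2, 7), Pow(Mul(-8, 5), -1)))), 2) = Pow(Add(18, Add(Mul(-63, Rational(-1, 30)), Mul(14, Pow(-40, -1)))), 2) = Pow(Add(18, Add(Rational(21, 10), Mul(14, Rational(-1, 40)))), 2) = Pow(Add(18, Add(Rational(21, 10), Rational(-7, 20))), 2) = Pow(Add(18, Rational(7, 4)), 2) = Pow(Rational(79, 4), 2) = Rational(6241, 16)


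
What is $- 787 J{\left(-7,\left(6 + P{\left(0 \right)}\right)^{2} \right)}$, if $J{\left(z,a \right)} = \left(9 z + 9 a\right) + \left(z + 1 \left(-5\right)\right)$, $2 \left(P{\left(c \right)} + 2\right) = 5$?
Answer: $- \frac{960927}{4} \approx -2.4023 \cdot 10^{5}$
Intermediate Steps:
$P{\left(c \right)} = \frac{1}{2}$ ($P{\left(c \right)} = -2 + \frac{1}{2} \cdot 5 = -2 + \frac{5}{2} = \frac{1}{2}$)
$J{\left(z,a \right)} = -5 + 9 a + 10 z$ ($J{\left(z,a \right)} = \left(9 a + 9 z\right) + \left(z - 5\right) = \left(9 a + 9 z\right) + \left(-5 + z\right) = -5 + 9 a + 10 z$)
$- 787 J{\left(-7,\left(6 + P{\left(0 \right)}\right)^{2} \right)} = - 787 \left(-5 + 9 \left(6 + \frac{1}{2}\right)^{2} + 10 \left(-7\right)\right) = - 787 \left(-5 + 9 \left(\frac{13}{2}\right)^{2} - 70\right) = - 787 \left(-5 + 9 \cdot \frac{169}{4} - 70\right) = - 787 \left(-5 + \frac{1521}{4} - 70\right) = \left(-787\right) \frac{1221}{4} = - \frac{960927}{4}$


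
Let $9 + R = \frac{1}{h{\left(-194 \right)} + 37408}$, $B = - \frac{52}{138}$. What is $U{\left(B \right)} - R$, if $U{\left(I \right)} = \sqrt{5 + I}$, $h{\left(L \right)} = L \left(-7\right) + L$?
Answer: $\frac{347147}{38572} + \frac{\sqrt{22011}}{69} \approx 11.15$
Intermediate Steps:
$B = - \frac{26}{69}$ ($B = \left(-52\right) \frac{1}{138} = - \frac{26}{69} \approx -0.37681$)
$h{\left(L \right)} = - 6 L$ ($h{\left(L \right)} = - 7 L + L = - 6 L$)
$R = - \frac{347147}{38572}$ ($R = -9 + \frac{1}{\left(-6\right) \left(-194\right) + 37408} = -9 + \frac{1}{1164 + 37408} = -9 + \frac{1}{38572} = - \frac{347147}{38572} \approx -9.0$)
$U{\left(B \right)} - R = \sqrt{5 - \frac{26}{69}} - - \frac{347147}{38572} = \sqrt{\frac{319}{69}} + \frac{347147}{38572} = \frac{\sqrt{22011}}{69} + \frac{347147}{38572} = \frac{347147}{38572} + \frac{\sqrt{22011}}{69}$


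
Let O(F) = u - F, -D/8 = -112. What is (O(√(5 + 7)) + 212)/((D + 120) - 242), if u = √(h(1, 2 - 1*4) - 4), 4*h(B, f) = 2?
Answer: 106/387 - √3/387 + I*√14/1548 ≈ 0.26943 + 0.0024171*I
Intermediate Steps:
D = 896 (D = -8*(-112) = 896)
h(B, f) = ½ (h(B, f) = (¼)*2 = ½)
u = I*√14/2 (u = √(½ - 4) = √(-7/2) = I*√14/2 ≈ 1.8708*I)
O(F) = -F + I*√14/2 (O(F) = I*√14/2 - F = -F + I*√14/2)
(O(√(5 + 7)) + 212)/((D + 120) - 242) = ((-√(5 + 7) + I*√14/2) + 212)/((896 + 120) - 242) = ((-√12 + I*√14/2) + 212)/(1016 - 242) = ((-2*√3 + I*√14/2) + 212)/774 = ((-2*√3 + I*√14/2) + 212)*(1/774) = (212 - 2*√3 + I*√14/2)*(1/774) = 106/387 - √3/387 + I*√14/1548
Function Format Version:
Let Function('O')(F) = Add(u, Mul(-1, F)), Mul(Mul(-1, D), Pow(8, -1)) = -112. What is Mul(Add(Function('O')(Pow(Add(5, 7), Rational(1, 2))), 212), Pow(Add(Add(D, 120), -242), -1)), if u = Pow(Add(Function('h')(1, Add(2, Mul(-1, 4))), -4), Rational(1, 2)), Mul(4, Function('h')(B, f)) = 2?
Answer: Add(Rational(106, 387), Mul(Rational(-1, 387), Pow(3, Rational(1, 2))), Mul(Rational(1, 1548), I, Pow(14, Rational(1, 2)))) ≈ Add(0.26943, Mul(0.0024171, I))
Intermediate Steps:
D = 896 (D = Mul(-8, -112) = 896)
Function('h')(B, f) = Rational(1, 2) (Function('h')(B, f) = Mul(Rational(1, 4), 2) = Rational(1, 2))
u = Mul(Rational(1, 2), I, Pow(14, Rational(1, 2))) (u = Pow(Add(Rational(1, 2), -4), Rational(1, 2)) = Pow(Rational(-7, 2), Rational(1, 2)) = Mul(Rational(1, 2), I, Pow(14, Rational(1, 2))) ≈ Mul(1.8708, I))
Function('O')(F) = Add(Mul(-1, F), Mul(Rational(1, 2), I, Pow(14, Rational(1, 2)))) (Function('O')(F) = Add(Mul(Rational(1, 2), I, Pow(14, Rational(1, 2))), Mul(-1, F)) = Add(Mul(-1, F), Mul(Rational(1, 2), I, Pow(14, Rational(1, 2)))))
Mul(Add(Function('O')(Pow(Add(5, 7), Rational(1, 2))), 212), Pow(Add(Add(D, 120), -242), -1)) = Mul(Add(Add(Mul(-1, Pow(Add(5, 7), Rational(1, 2))), Mul(Rational(1, 2), I, Pow(14, Rational(1, 2)))), 212), Pow(Add(Add(896, 120), -242), -1)) = Mul(Add(Add(Mul(-1, Pow(12, Rational(1, 2))), Mul(Rational(1, 2), I, Pow(14, Rational(1, 2)))), 212), Pow(Add(1016, -242), -1)) = Mul(Add(Add(Mul(-1, Mul(2, Pow(3, Rational(1, 2)))), Mul(Rational(1, 2), I, Pow(14, Rational(1, 2)))), 212), Pow(774, -1)) = Mul(Add(Add(Mul(-2, Pow(3, Rational(1, 2))), Mul(Rational(1, 2), I, Pow(14, Rational(1, 2)))), 212), Rational(1, 774)) = Mul(Add(212, Mul(-2, Pow(3, Rational(1, 2))), Mul(Rational(1, 2), I, Pow(14, Rational(1, 2)))), Rational(1, 774)) = Add(Rational(106, 387), Mul(Rational(-1, 387), Pow(3, Rational(1, 2))), Mul(Rational(1, 1548), I, Pow(14, Rational(1, 2))))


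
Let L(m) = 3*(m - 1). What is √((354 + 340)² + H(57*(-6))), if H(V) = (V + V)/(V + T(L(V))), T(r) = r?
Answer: 2*√25147325290/457 ≈ 694.00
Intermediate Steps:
L(m) = -3 + 3*m (L(m) = 3*(-1 + m) = -3 + 3*m)
H(V) = 2*V/(-3 + 4*V) (H(V) = (V + V)/(V + (-3 + 3*V)) = (2*V)/(-3 + 4*V) = 2*V/(-3 + 4*V))
√((354 + 340)² + H(57*(-6))) = √((354 + 340)² + 2*(57*(-6))/(-3 + 4*(57*(-6)))) = √(694² + 2*(-342)/(-3 + 4*(-342))) = √(481636 + 2*(-342)/(-3 - 1368)) = √(481636 + 2*(-342)/(-1371)) = √(481636 + 2*(-342)*(-1/1371)) = √(481636 + 228/457) = √(220107880/457) = 2*√25147325290/457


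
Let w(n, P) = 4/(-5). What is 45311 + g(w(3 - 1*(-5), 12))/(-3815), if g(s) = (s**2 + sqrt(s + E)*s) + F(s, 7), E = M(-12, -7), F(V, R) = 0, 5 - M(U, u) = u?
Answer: 4321536609/95375 + 8*sqrt(70)/95375 ≈ 45311.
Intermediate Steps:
M(U, u) = 5 - u
w(n, P) = -4/5 (w(n, P) = 4*(-1/5) = -4/5)
E = 12 (E = 5 - 1*(-7) = 5 + 7 = 12)
g(s) = s**2 + s*sqrt(12 + s) (g(s) = (s**2 + sqrt(s + 12)*s) + 0 = (s**2 + sqrt(12 + s)*s) + 0 = (s**2 + s*sqrt(12 + s)) + 0 = s**2 + s*sqrt(12 + s))
45311 + g(w(3 - 1*(-5), 12))/(-3815) = 45311 - 4*(-4/5 + sqrt(12 - 4/5))/5/(-3815) = 45311 - 4*(-4/5 + sqrt(56/5))/5*(-1/3815) = 45311 - 4*(-4/5 + 2*sqrt(70)/5)/5*(-1/3815) = 45311 + (16/25 - 8*sqrt(70)/25)*(-1/3815) = 45311 + (-16/95375 + 8*sqrt(70)/95375) = 4321536609/95375 + 8*sqrt(70)/95375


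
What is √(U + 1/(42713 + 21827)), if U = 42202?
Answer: √43947175101935/32270 ≈ 205.43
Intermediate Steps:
√(U + 1/(42713 + 21827)) = √(42202 + 1/(42713 + 21827)) = √(42202 + 1/64540) = √(2723717081/64540) = √43947175101935/32270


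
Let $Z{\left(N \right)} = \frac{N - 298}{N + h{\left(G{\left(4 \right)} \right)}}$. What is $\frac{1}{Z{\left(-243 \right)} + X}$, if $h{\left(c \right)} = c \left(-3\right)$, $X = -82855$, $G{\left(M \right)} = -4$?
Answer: $- \frac{231}{19138964} \approx -1.207 \cdot 10^{-5}$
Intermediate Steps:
$h{\left(c \right)} = - 3 c$
$Z{\left(N \right)} = \frac{-298 + N}{12 + N}$ ($Z{\left(N \right)} = \frac{N - 298}{N - -12} = \frac{-298 + N}{N + 12} = \frac{-298 + N}{12 + N}$)
$\frac{1}{Z{\left(-243 \right)} + X} = \frac{1}{\frac{-298 - 243}{12 - 243} - 82855} = \frac{1}{\frac{1}{-231} \left(-541\right) - 82855} = \frac{1}{\left(- \frac{1}{231}\right) \left(-541\right) - 82855} = \frac{1}{\frac{541}{231} - 82855} = \frac{1}{- \frac{19138964}{231}} = - \frac{231}{19138964}$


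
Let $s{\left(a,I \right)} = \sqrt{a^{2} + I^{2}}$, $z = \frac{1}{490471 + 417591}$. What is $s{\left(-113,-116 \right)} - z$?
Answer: $- \frac{1}{908062} + 5 \sqrt{1049} \approx 161.94$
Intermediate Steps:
$z = \frac{1}{908062} \approx 1.1012 \cdot 10^{-6}$
$s{\left(a,I \right)} = \sqrt{I^{2} + a^{2}}$
$s{\left(-113,-116 \right)} - z = \sqrt{\left(-116\right)^{2} + \left(-113\right)^{2}} - \frac{1}{908062} = \sqrt{13456 + 12769} - \frac{1}{908062} = \sqrt{26225} - \frac{1}{908062} = 5 \sqrt{1049} - \frac{1}{908062} = - \frac{1}{908062} + 5 \sqrt{1049}$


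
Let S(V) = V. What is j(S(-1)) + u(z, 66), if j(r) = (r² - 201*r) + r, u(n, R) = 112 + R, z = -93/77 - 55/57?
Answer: 379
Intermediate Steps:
z = -9536/4389 (z = -93*1/77 - 55*1/57 = -93/77 - 55/57 = -9536/4389 ≈ -2.1727)
j(r) = r² - 200*r
j(S(-1)) + u(z, 66) = -(-200 - 1) + (112 + 66) = -1*(-201) + 178 = 201 + 178 = 379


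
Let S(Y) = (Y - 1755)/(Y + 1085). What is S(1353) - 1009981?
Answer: -1231167040/1219 ≈ -1.0100e+6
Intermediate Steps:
S(Y) = (-1755 + Y)/(1085 + Y)
S(1353) - 1009981 = (-1755 + 1353)/(1085 + 1353) - 1009981 = -402/2438 - 1009981 = (1/2438)*(-402) - 1009981 = -201/1219 - 1009981 = -1231167040/1219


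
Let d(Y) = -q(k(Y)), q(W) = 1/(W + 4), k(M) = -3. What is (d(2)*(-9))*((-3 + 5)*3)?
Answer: 54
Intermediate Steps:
q(W) = 1/(4 + W)
d(Y) = -1 (d(Y) = -1/(4 - 3) = -1/1 = -1*1 = -1)
(d(2)*(-9))*((-3 + 5)*3) = (-1*(-9))*((-3 + 5)*3) = 9*(2*3) = 9*6 = 54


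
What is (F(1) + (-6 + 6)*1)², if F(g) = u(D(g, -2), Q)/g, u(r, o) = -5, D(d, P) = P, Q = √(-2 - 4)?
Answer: 25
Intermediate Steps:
Q = I*√6 (Q = √(-6) = I*√6 ≈ 2.4495*I)
F(g) = -5/g
(F(1) + (-6 + 6)*1)² = (-5/1 + (-6 + 6)*1)² = (-5*1 + 0*1)² = (-5 + 0)² = (-5)² = 25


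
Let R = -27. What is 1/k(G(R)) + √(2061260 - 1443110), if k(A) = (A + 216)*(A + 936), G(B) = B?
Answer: 1/171801 + 5*√24726 ≈ 786.23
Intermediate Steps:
k(A) = (216 + A)*(936 + A)
1/k(G(R)) + √(2061260 - 1443110) = 1/(202176 + (-27)² + 1152*(-27)) + √(2061260 - 1443110) = 1/(202176 + 729 - 31104) + √618150 = 1/171801 + 5*√24726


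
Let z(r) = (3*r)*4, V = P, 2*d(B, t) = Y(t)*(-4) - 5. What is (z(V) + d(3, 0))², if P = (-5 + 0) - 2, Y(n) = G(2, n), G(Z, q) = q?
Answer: 29929/4 ≈ 7482.3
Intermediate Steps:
Y(n) = n
d(B, t) = -5/2 - 2*t (d(B, t) = (t*(-4) - 5)/2 = (-4*t - 5)/2 = (-5 - 4*t)/2 = -5/2 - 2*t)
P = -7 (P = -5 - 2 = -7)
V = -7
z(r) = 12*r
(z(V) + d(3, 0))² = (12*(-7) + (-5/2 - 2*0))² = (-84 + (-5/2 + 0))² = (-84 - 5/2)² = (-173/2)² = 29929/4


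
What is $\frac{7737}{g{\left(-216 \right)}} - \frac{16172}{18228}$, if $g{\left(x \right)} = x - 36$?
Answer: $- \frac{575815}{18228} \approx -31.59$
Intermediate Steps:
$g{\left(x \right)} = -36 + x$
$\frac{7737}{g{\left(-216 \right)}} - \frac{16172}{18228} = \frac{7737}{-36 - 216} - \frac{16172}{18228} = \frac{7737}{-252} - \frac{4043}{4557} = 7737 \left(- \frac{1}{252}\right) - \frac{4043}{4557} = - \frac{2579}{84} - \frac{4043}{4557} = - \frac{575815}{18228}$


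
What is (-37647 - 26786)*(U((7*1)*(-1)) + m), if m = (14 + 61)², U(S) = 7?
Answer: -362886656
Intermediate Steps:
m = 5625 (m = 75² = 5625)
(-37647 - 26786)*(U((7*1)*(-1)) + m) = (-37647 - 26786)*(7 + 5625) = -64433*5632 = -362886656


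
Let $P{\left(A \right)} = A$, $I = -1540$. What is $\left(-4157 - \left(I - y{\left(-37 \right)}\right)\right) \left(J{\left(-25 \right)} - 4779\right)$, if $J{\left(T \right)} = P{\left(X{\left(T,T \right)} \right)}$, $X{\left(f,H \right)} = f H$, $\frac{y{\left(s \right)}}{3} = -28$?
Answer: $11219954$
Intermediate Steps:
$y{\left(s \right)} = -84$ ($y{\left(s \right)} = 3 \left(-28\right) = -84$)
$X{\left(f,H \right)} = H f$
$J{\left(T \right)} = T^{2}$ ($J{\left(T \right)} = T T = T^{2}$)
$\left(-4157 - \left(I - y{\left(-37 \right)}\right)\right) \left(J{\left(-25 \right)} - 4779\right) = \left(-4157 - -1456\right) \left(\left(-25\right)^{2} - 4779\right) = \left(-4157 + \left(-84 + 1540\right)\right) \left(625 - 4779\right) = \left(-4157 + 1456\right) \left(-4154\right) = \left(-2701\right) \left(-4154\right) = 11219954$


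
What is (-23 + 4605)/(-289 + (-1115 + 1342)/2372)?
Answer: -10868504/685281 ≈ -15.860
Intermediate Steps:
(-23 + 4605)/(-289 + (-1115 + 1342)/2372) = 4582/(-289 + 227*(1/2372)) = 4582/(-289 + 227/2372) = 4582/(-685281/2372) = 4582*(-2372/685281) = -10868504/685281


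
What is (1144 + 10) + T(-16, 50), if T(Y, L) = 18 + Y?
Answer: 1156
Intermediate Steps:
(1144 + 10) + T(-16, 50) = (1144 + 10) + (18 - 16) = 1154 + 2 = 1156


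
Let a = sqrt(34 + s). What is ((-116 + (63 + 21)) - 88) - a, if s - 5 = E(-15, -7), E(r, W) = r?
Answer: -120 - 2*sqrt(6) ≈ -124.90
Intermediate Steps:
s = -10 (s = 5 - 15 = -10)
a = 2*sqrt(6) (a = sqrt(34 - 10) = sqrt(24) = 2*sqrt(6) ≈ 4.8990)
((-116 + (63 + 21)) - 88) - a = ((-116 + (63 + 21)) - 88) - 2*sqrt(6) = ((-116 + 84) - 88) - 2*sqrt(6) = (-32 - 88) - 2*sqrt(6) = -120 - 2*sqrt(6)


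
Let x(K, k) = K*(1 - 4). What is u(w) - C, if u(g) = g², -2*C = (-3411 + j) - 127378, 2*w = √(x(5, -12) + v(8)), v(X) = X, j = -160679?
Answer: -582943/4 ≈ -1.4574e+5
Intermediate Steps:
x(K, k) = -3*K (x(K, k) = K*(-3) = -3*K)
w = I*√7/2 (w = √(-3*5 + 8)/2 = √(-15 + 8)/2 = √(-7)/2 = (I*√7)/2 = I*√7/2 ≈ 1.3229*I)
C = 145734 (C = -((-3411 - 160679) - 127378)/2 = -(-164090 - 127378)/2 = -½*(-291468) = 145734)
u(w) - C = (I*√7/2)² - 1*145734 = -7/4 - 145734 = -582943/4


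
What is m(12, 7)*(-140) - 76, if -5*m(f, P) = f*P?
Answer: 2276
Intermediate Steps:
m(f, P) = -P*f/5 (m(f, P) = -f*P/5 = -P*f/5)
m(12, 7)*(-140) - 76 = -1/5*7*12*(-140) - 76 = -84/5*(-140) - 76 = 2352 - 76 = 2276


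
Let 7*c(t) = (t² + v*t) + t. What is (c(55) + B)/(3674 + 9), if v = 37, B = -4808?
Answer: -28541/25781 ≈ -1.1071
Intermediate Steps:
c(t) = t²/7 + 38*t/7 (c(t) = ((t² + 37*t) + t)/7 = (t² + 38*t)/7 = t²/7 + 38*t/7)
(c(55) + B)/(3674 + 9) = ((⅐)*55*(38 + 55) - 4808)/(3674 + 9) = ((⅐)*55*93 - 4808)/3683 = (5115/7 - 4808)*(1/3683) = -28541/7*1/3683 = -28541/25781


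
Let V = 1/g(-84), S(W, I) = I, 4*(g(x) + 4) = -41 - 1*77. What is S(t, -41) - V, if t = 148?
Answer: -2745/67 ≈ -40.970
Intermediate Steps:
g(x) = -67/2 (g(x) = -4 + (-41 - 1*77)/4 = -4 + (-41 - 77)/4 = -4 + (¼)*(-118) = -4 - 59/2 = -67/2)
V = -2/67 (V = 1/(-67/2) = -2/67 ≈ -0.029851)
S(t, -41) - V = -41 - 1*(-2/67) = -41 + 2/67 = -2745/67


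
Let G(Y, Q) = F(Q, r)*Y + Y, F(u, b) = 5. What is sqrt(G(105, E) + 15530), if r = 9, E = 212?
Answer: 4*sqrt(1010) ≈ 127.12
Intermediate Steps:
G(Y, Q) = 6*Y (G(Y, Q) = 5*Y + Y = 6*Y)
sqrt(G(105, E) + 15530) = sqrt(6*105 + 15530) = sqrt(630 + 15530) = sqrt(16160) = 4*sqrt(1010)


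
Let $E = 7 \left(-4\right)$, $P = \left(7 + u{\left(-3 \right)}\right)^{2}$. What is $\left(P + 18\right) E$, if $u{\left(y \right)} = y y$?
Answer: $-7672$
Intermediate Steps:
$u{\left(y \right)} = y^{2}$
$P = 256$ ($P = \left(7 + \left(-3\right)^{2}\right)^{2} = \left(7 + 9\right)^{2} = 16^{2} = 256$)
$E = -28$
$\left(P + 18\right) E = \left(256 + 18\right) \left(-28\right) = 274 \left(-28\right) = -7672$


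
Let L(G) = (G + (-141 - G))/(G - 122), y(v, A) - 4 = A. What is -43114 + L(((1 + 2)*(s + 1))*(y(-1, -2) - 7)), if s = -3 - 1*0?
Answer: -3966347/92 ≈ -43112.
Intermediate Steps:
s = -3 (s = -3 + 0 = -3)
y(v, A) = 4 + A
L(G) = -141/(-122 + G)
-43114 + L(((1 + 2)*(s + 1))*(y(-1, -2) - 7)) = -43114 - 141/(-122 + ((1 + 2)*(-3 + 1))*((4 - 2) - 7)) = -43114 - 141/(-122 + (3*(-2))*(2 - 7)) = -43114 - 141/(-122 - 6*(-5)) = -43114 - 141/(-122 + 30) = -43114 - 141/(-92) = -43114 - 141*(-1/92) = -43114 + 141/92 = -3966347/92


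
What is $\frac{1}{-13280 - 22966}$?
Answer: $- \frac{1}{36246} \approx -2.7589 \cdot 10^{-5}$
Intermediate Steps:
$\frac{1}{-13280 - 22966} = \frac{1}{-36246} = - \frac{1}{36246}$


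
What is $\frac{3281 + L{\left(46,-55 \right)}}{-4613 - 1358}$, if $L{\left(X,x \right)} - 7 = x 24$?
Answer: $- \frac{1968}{5971} \approx -0.32959$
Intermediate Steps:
$L{\left(X,x \right)} = 7 + 24 x$ ($L{\left(X,x \right)} = 7 + x 24 = 7 + 24 x$)
$\frac{3281 + L{\left(46,-55 \right)}}{-4613 - 1358} = \frac{3281 + \left(7 + 24 \left(-55\right)\right)}{-4613 - 1358} = \frac{3281 + \left(7 - 1320\right)}{-5971} = \left(3281 - 1313\right) \left(- \frac{1}{5971}\right) = 1968 \left(- \frac{1}{5971}\right) = - \frac{1968}{5971}$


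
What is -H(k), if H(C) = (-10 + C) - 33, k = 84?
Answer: -41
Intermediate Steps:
H(C) = -43 + C
-H(k) = -(-43 + 84) = -1*41 = -41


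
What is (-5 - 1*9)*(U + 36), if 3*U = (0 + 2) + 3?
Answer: -1582/3 ≈ -527.33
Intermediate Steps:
U = 5/3 (U = ((0 + 2) + 3)/3 = (2 + 3)/3 = (⅓)*5 = 5/3 ≈ 1.6667)
(-5 - 1*9)*(U + 36) = (-5 - 1*9)*(5/3 + 36) = (-5 - 9)*(113/3) = -14*113/3 = -1582/3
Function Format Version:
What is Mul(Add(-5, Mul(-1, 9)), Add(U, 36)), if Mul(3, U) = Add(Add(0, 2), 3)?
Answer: Rational(-1582, 3) ≈ -527.33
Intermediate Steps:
U = Rational(5, 3) (U = Mul(Rational(1, 3), Add(Add(0, 2), 3)) = Mul(Rational(1, 3), Add(2, 3)) = Mul(Rational(1, 3), 5) = Rational(5, 3) ≈ 1.6667)
Mul(Add(-5, Mul(-1, 9)), Add(U, 36)) = Mul(Add(-5, Mul(-1, 9)), Add(Rational(5, 3), 36)) = Mul(Add(-5, -9), Rational(113, 3)) = Mul(-14, Rational(113, 3)) = Rational(-1582, 3)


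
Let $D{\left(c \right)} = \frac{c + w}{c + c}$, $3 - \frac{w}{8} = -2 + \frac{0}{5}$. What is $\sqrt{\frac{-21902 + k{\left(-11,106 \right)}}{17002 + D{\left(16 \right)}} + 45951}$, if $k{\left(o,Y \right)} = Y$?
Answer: $\frac{\sqrt{212565244559215}}{68015} \approx 214.36$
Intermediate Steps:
$w = 40$ ($w = 24 - 8 \left(-2 + \frac{0}{5}\right) = 24 - 8 \left(-2 + 0 \cdot \frac{1}{5}\right) = 24 - 8 \left(-2 + 0\right) = 24 - -16 = 24 + 16 = 40$)
$D{\left(c \right)} = \frac{40 + c}{2 c}$ ($D{\left(c \right)} = \frac{c + 40}{c + c} = \frac{40 + c}{2 c}$)
$\sqrt{\frac{-21902 + k{\left(-11,106 \right)}}{17002 + D{\left(16 \right)}} + 45951} = \sqrt{\frac{-21902 + 106}{17002 + \frac{40 + 16}{2 \cdot 16}} + 45951} = \sqrt{- \frac{21796}{17002 + \frac{1}{2} \cdot \frac{1}{16} \cdot 56} + 45951} = \sqrt{- \frac{21796}{17002 + \frac{7}{4}} + 45951} = \sqrt{- \frac{21796}{\frac{68015}{4}} + 45951} = \sqrt{\left(-21796\right) \frac{4}{68015} + 45951} = \sqrt{- \frac{87184}{68015} + 45951} = \sqrt{\frac{3125270081}{68015}} = \frac{\sqrt{212565244559215}}{68015}$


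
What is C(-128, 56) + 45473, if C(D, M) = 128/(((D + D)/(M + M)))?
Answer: 45417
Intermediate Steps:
C(D, M) = 128*M/D (C(D, M) = 128/(((2*D)/((2*M)))) = 128/(((2*D)*(1/(2*M)))) = 128/((D/M)) = 128*(M/D) = 128*M/D)
C(-128, 56) + 45473 = 128*56/(-128) + 45473 = 128*56*(-1/128) + 45473 = -56 + 45473 = 45417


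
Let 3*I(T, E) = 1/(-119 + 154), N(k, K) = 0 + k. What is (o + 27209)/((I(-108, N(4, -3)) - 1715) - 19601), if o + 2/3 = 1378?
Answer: -3001565/2238179 ≈ -1.3411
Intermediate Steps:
N(k, K) = k
o = 4132/3 (o = -⅔ + 1378 = 4132/3 ≈ 1377.3)
I(T, E) = 1/105 (I(T, E) = 1/(3*(-119 + 154)) = (⅓)/35 = (⅓)*(1/35) = 1/105)
(o + 27209)/((I(-108, N(4, -3)) - 1715) - 19601) = (4132/3 + 27209)/((1/105 - 1715) - 19601) = 85759/(3*(-180074/105 - 19601)) = 85759/(3*(-2238179/105)) = (85759/3)*(-105/2238179) = -3001565/2238179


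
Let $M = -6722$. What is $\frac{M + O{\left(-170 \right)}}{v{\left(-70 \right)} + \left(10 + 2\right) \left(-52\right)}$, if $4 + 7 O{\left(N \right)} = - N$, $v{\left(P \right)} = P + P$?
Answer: $\frac{11722}{1337} \approx 8.7674$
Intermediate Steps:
$v{\left(P \right)} = 2 P$
$O{\left(N \right)} = - \frac{4}{7} - \frac{N}{7}$ ($O{\left(N \right)} = - \frac{4}{7} + \frac{\left(-1\right) N}{7} = - \frac{4}{7} - \frac{N}{7}$)
$\frac{M + O{\left(-170 \right)}}{v{\left(-70 \right)} + \left(10 + 2\right) \left(-52\right)} = \frac{-6722 - - \frac{166}{7}}{2 \left(-70\right) + \left(10 + 2\right) \left(-52\right)} = \frac{-6722 + \left(- \frac{4}{7} + \frac{170}{7}\right)}{-140 + 12 \left(-52\right)} = \frac{-6722 + \frac{166}{7}}{-140 - 624} = - \frac{46888}{7 \left(-764\right)} = \left(- \frac{46888}{7}\right) \left(- \frac{1}{764}\right) = \frac{11722}{1337}$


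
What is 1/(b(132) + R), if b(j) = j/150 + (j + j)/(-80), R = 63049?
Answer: 50/3152329 ≈ 1.5861e-5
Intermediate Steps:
b(j) = -11*j/600 (b(j) = j*(1/150) + (2*j)*(-1/80) = j/150 - j/40 = -11*j/600)
1/(b(132) + R) = 1/(-11/600*132 + 63049) = 1/(-121/50 + 63049) = 1/(3152329/50) = 50/3152329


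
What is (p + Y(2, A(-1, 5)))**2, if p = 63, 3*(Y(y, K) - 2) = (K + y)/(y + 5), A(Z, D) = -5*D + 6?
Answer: 1817104/441 ≈ 4120.4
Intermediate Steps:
A(Z, D) = 6 - 5*D
Y(y, K) = 2 + (K + y)/(3*(5 + y)) (Y(y, K) = 2 + ((K + y)/(y + 5))/3 = 2 + ((K + y)/(5 + y))/3 = 2 + (K + y)/(3*(5 + y)))
(p + Y(2, A(-1, 5)))**2 = (63 + (30 + (6 - 5*5) + 7*2)/(3*(5 + 2)))**2 = (63 + (1/3)*(30 + (6 - 25) + 14)/7)**2 = (63 + (1/3)*(1/7)*(30 - 19 + 14))**2 = (63 + (1/3)*(1/7)*25)**2 = (63 + 25/21)**2 = (1348/21)**2 = 1817104/441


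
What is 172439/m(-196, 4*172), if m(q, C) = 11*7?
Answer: 172439/77 ≈ 2239.5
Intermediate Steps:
m(q, C) = 77
172439/m(-196, 4*172) = 172439/77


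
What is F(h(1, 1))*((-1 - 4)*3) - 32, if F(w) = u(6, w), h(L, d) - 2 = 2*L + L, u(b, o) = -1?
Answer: -17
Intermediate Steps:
h(L, d) = 2 + 3*L (h(L, d) = 2 + (2*L + L) = 2 + 3*L)
F(w) = -1
F(h(1, 1))*((-1 - 4)*3) - 32 = -(-1 - 4)*3 - 32 = -(-5)*3 - 32 = -1*(-15) - 32 = 15 - 32 = -17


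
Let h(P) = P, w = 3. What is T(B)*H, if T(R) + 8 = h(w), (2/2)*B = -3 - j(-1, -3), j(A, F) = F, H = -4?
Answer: 20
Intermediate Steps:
B = 0 (B = -3 - 1*(-3) = -3 + 3 = 0)
T(R) = -5 (T(R) = -8 + 3 = -5)
T(B)*H = -5*(-4) = 20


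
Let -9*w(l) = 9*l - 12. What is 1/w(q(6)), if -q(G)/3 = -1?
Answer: -3/5 ≈ -0.60000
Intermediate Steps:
q(G) = 3 (q(G) = -3*(-1) = 3)
w(l) = 4/3 - l (w(l) = -(9*l - 12)/9 = -(-12 + 9*l)/9 = 4/3 - l)
1/w(q(6)) = 1/(4/3 - 1*3) = 1/(4/3 - 3) = 1/(-5/3) = -3/5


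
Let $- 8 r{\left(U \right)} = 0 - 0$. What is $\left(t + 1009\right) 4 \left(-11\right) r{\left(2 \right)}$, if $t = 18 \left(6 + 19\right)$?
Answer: $0$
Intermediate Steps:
$r{\left(U \right)} = 0$ ($r{\left(U \right)} = - \frac{0 - 0}{8} = - \frac{0 + 0}{8} = \left(- \frac{1}{8}\right) 0 = 0$)
$t = 450$ ($t = 18 \cdot 25 = 450$)
$\left(t + 1009\right) 4 \left(-11\right) r{\left(2 \right)} = \left(450 + 1009\right) 4 \left(-11\right) 0 = 1459 \left(\left(-44\right) 0\right) = 1459 \cdot 0 = 0$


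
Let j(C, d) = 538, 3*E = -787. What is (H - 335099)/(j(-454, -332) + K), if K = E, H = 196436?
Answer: -415989/827 ≈ -503.01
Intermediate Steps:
E = -787/3 (E = (1/3)*(-787) = -787/3 ≈ -262.33)
K = -787/3 ≈ -262.33
(H - 335099)/(j(-454, -332) + K) = (196436 - 335099)/(538 - 787/3) = -138663/827/3 = -138663*3/827 = -415989/827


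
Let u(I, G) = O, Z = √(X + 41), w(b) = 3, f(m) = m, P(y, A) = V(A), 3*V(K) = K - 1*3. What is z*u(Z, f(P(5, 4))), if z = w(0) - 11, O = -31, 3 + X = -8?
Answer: 248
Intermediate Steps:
V(K) = -1 + K/3 (V(K) = (K - 1*3)/3 = (K - 3)/3 = (-3 + K)/3 = -1 + K/3)
X = -11 (X = -3 - 8 = -11)
P(y, A) = -1 + A/3
Z = √30 (Z = √(-11 + 41) = √30 ≈ 5.4772)
u(I, G) = -31
z = -8 (z = 3 - 11 = -8)
z*u(Z, f(P(5, 4))) = -8*(-31) = 248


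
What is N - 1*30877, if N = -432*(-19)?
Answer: -22669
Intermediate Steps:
N = 8208
N - 1*30877 = 8208 - 1*30877 = 8208 - 30877 = -22669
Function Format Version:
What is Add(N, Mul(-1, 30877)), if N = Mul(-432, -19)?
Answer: -22669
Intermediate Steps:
N = 8208
Add(N, Mul(-1, 30877)) = Add(8208, Mul(-1, 30877)) = Add(8208, -30877) = -22669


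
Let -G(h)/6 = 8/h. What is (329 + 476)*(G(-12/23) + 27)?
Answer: 95795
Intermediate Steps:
G(h) = -48/h
(329 + 476)*(G(-12/23) + 27) = (329 + 476)*(-48/((-12/23)) + 27) = 805*(-48/((-12*1/23)) + 27) = 805*(-48/(-12/23) + 27) = 805*(-48*(-23/12) + 27) = 805*(92 + 27) = 805*119 = 95795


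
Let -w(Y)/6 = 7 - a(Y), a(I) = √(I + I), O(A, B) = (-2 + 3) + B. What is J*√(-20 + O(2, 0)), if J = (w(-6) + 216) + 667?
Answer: -12*√57 + 841*I*√19 ≈ -90.598 + 3665.8*I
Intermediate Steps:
O(A, B) = 1 + B
a(I) = √2*√I (a(I) = √(2*I) = √2*√I)
w(Y) = -42 + 6*√2*√Y (w(Y) = -6*(7 - √2*√Y) = -42 + 6*√2*√Y)
J = 841 + 12*I*√3 (J = ((-42 + 6*√2*√(-6)) + 216) + 667 = ((-42 + 6*√2*(I*√6)) + 216) + 667 = ((-42 + 12*I*√3) + 216) + 667 = (174 + 12*I*√3) + 667 = 841 + 12*I*√3 ≈ 841.0 + 20.785*I)
J*√(-20 + O(2, 0)) = (841 + 12*I*√3)*√(-20 + (1 + 0)) = (841 + 12*I*√3)*√(-20 + 1) = (841 + 12*I*√3)*√(-19) = (841 + 12*I*√3)*(I*√19) = I*√19*(841 + 12*I*√3)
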